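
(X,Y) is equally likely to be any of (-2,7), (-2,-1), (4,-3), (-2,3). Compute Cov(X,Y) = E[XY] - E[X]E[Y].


E[X]=-1/2, E[Y]=3/2, E[XY]=-15/2
Cov(X,Y) = E[XY] - E[X]E[Y] = -15/2 + 1/2*3/2 = -27/4

-27/4


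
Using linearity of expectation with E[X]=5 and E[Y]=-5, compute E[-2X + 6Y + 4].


E[-2X + 6Y + 4] = -2*E[X] + 6*E[Y] + 4
= (-2)*(5) + (6)*(-5) + (4)
= -10 - 30 + 4 = -36

-36


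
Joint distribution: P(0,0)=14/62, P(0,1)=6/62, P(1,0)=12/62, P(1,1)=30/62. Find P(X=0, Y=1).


Read from table: P(X=0, Y=1) = 6/62 = 3/31

3/31


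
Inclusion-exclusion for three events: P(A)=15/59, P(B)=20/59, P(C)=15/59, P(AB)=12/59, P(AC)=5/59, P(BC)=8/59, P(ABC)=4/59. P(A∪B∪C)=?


P(A∪B∪C) = P(A)+P(B)+P(C) - P(AB)-P(AC)-P(BC) + P(ABC)
= 15/59+20/59+15/59 - 12/59-5/59-8/59 + 4/59
= 29/59

29/59


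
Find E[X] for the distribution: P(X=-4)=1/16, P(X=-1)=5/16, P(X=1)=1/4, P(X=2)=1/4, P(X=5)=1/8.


E[X] = sum(x * P(x))
= -4*1/16 - 1*5/16 + 1*1/4 + 2*1/4 + 5*1/8
= 13/16

13/16


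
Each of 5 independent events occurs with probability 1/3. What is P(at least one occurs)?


P(at least one) = 1 - P(none)
P(none) = (1 - 1/3)^5 = (2/3)^5 = 32/243
P(at least one) = 1 - 32/243 = 211/243

211/243


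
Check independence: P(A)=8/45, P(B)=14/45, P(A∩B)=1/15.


P(A)*P(B) = 8/45*14/45 = 112/2025
P(A∩B) = 1/15 != 112/2025, so not independent

No, A and B are not independent


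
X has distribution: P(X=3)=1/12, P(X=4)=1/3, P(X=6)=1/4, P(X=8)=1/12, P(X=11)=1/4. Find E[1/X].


E[1/X] = sum(g(x)*P(x))
= 1/3*1/12 + 1/4*1/3 + 1/6*1/4 + 1/8*1/12 + 1/11*1/4
= 589/3168

589/3168


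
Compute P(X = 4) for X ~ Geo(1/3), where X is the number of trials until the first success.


P(X=4) = (1-p)^3 * p = (2/3)^3 * 1/3
= 8/27 * 1/3 = 8/81

8/81


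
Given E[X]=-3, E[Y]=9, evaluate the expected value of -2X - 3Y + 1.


E[-2X - 3Y + 1] = -2*E[X] - 3*E[Y] + 1
= (-2)*(-3) + (-3)*(9) + (1)
= 6 - 27 + 1 = -20

-20


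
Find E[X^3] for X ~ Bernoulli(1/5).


For Bernoulli: X in {0,1}
E[X^3] = 0^3*(1-1/5) + 1^3*1/5 = 1/5

1/5


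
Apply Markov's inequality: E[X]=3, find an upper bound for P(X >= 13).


Markov: P(X >= a) <= E[X]/a
P(X >= 13) <= 3/13

3/13


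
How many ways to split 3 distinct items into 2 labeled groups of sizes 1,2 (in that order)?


3! = 6
Denominator: 1!=1 * 2!=2
Coefficient = 6 / 2 = 3

3


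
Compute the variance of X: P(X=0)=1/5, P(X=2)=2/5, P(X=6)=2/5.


E[X] = 16/5, E[X^2] = 16
Var(X) = E[X^2] - (E[X])^2 = 16 - (16/5)^2 = 144/25

144/25


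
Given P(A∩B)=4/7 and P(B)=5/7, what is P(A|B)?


P(A|B) = P(A∩B)/P(B) = (12/21)/(15/21) = 12/15 = 4/5

4/5


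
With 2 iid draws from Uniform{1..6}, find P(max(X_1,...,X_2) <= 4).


P(max <= 4) = P(all X_i <= 4) = (P(X_1 <= 4))^2
= (4/6)^2 = (2/3)^2 = 4/9

4/9


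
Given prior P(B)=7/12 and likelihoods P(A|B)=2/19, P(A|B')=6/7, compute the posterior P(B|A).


P(A) = P(A|B)P(B) + P(A|B')P(B') = 2/19*7/12 + 6/7*5/12 = 167/399
P(B|A) = P(A|B)P(B)/P(A) = (7/114)/(167/399) = 49/334

49/334


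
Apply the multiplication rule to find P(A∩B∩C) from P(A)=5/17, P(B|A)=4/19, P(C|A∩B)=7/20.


P(A∩B∩C) = P(A) * P(B|A) * P(C|A∩B)
= 5/17 * 4/19 * 7/20
= 20/323 * 7/20 = 7/323

7/323


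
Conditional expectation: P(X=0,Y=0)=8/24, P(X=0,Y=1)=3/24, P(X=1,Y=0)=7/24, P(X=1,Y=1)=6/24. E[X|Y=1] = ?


P(Y=1) = 9/24
E[X|Y=1] = (0*3 + 1*6)/9 = 6/9 = 2/3

2/3


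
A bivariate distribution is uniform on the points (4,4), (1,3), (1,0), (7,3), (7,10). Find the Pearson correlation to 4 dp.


Cov(X,Y) = 6.0000, Var(X) = 7.2000, Var(Y) = 10.8000
rho = Cov/(sqrt(VarX)*sqrt(VarY)) = 0.6804

0.6804


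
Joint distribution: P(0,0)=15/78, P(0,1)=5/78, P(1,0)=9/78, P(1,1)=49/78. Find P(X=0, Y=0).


Read from table: P(X=0, Y=0) = 15/78 = 5/26

5/26


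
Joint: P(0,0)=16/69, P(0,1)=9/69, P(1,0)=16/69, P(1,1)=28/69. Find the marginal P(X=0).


P(X=0) = P(0,0)+P(0,1) = 16/69 + 9/69 = 25/69

25/69


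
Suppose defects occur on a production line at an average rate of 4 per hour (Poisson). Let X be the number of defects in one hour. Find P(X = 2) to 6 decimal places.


P(X=2) = e^(-4) * 4^2 / 2!
≈ 0.01831563889 * 16 / 2
≈ 0.146525

0.146525


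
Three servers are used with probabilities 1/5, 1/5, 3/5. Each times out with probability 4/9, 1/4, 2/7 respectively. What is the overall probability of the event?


P(A) = P(A|B1)P(B1) + P(A|B2)P(B2) + P(A|B3)P(B3)
= 4/9*1/5 + 1/4*1/5 + 2/7*3/5
= 4/45 + 1/20 + 6/35 = 391/1260

391/1260


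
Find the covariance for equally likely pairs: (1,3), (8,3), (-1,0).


E[X]=8/3, E[Y]=2, E[XY]=9
Cov(X,Y) = E[XY] - E[X]E[Y] = 9 - 8/3*2 = 11/3

11/3


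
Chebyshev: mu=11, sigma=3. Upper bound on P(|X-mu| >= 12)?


k = 12/3 = 4
Chebyshev: P(|X-mu| >= k*sigma) <= 1/k^2 = 1/4^2 = 1/16

1/16


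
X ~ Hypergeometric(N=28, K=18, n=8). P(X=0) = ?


P(X=0) = C(18,0)*C(10,8) / C(28,8)
= 1*45 / 3108105
= 45/3108105 = 1/69069

1/69069


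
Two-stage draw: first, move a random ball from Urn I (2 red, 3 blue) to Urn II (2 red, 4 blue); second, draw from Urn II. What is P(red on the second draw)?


P(transfer red) = 2/5; P(transfer blue) = 3/5
If red transferred: Urn II has 3 red of 7, so P(red|red moved) = 3/7
If blue transferred: Urn II has 2 red of 7, so P(red|blue moved) = 2/7
By total probability: P(red) = 2/5*3/7 + 3/5*2/7 = 12/35

12/35


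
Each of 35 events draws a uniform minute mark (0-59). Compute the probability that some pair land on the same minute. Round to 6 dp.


P(all different) = prod((60-i)/60 for i=0..34) = 0.000003
P(at least one match) = 1 - 0.000003 = 0.999997

0.999997


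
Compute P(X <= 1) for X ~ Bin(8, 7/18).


P(X<=1) = P(X=0) + P(X=1)
= 214358881/11019960576 + 136410197/1377495072
= 1305640457/11019960576

1305640457/11019960576


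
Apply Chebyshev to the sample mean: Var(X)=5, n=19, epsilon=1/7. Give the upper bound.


Var(Xbar) = Var(X)/n = 5/19
Chebyshev: P(|Xbar-mu| >= 1/7) <= Var(Xbar)/(1/7)^2 = (5/19)/(1/49) = 245/19
Bound exceeds 1, so trivial bound: 1

1


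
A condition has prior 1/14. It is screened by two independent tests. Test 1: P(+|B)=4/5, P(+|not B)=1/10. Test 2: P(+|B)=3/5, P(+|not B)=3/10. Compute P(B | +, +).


After test 1: P(+) = 4/5*1/14 + 1/10*13/14 = 3/20
P(B|+) = (2/35)/(3/20) = 8/21
After test 2 (use post1 as new prior): P(+) = 3/5*8/21 + 3/10*13/21 = 29/70
P(B|+,+) = (8/35)/(29/70) = 16/29

16/29


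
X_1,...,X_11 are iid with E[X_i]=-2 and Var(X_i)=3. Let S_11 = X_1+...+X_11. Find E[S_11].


E[S_n] = n*E[X_1] = 11*-2 = -22

-22


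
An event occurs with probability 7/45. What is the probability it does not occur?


P(A') = 1 - P(A) = 1 - 7/45 = 38/45

38/45


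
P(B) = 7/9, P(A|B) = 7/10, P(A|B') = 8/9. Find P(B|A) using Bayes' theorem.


P(A) = P(A|B)P(B) + P(A|B')P(B') = 7/10*7/9 + 8/9*2/9 = 601/810
P(B|A) = P(A|B)P(B)/P(A) = (49/90)/(601/810) = 441/601

441/601


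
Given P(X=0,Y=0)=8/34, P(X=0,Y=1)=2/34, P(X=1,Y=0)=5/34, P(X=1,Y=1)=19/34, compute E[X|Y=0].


P(Y=0) = 13/34
E[X|Y=0] = (0*8 + 1*5)/13 = 5/13

5/13


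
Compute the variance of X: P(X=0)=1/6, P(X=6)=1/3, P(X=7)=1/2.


E[X] = 11/2, E[X^2] = 73/2
Var(X) = E[X^2] - (E[X])^2 = 73/2 - (11/2)^2 = 25/4

25/4


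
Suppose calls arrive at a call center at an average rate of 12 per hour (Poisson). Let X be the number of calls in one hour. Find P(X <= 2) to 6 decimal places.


P(X<=2) = e^(-12)*12^0/0! + e^(-12)*12^1/1! + e^(-12)*12^2/2!
≈ 0.0000061442 + 0.0000737305 + 0.0004423833
= 0.0005222580
≈ 0.000522

0.000522


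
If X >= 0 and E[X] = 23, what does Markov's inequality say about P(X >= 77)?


Markov: P(X >= a) <= E[X]/a
P(X >= 77) <= 23/77

23/77


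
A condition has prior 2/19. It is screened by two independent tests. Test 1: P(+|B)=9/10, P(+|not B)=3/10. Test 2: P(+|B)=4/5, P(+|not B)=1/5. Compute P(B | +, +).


After test 1: P(+) = 9/10*2/19 + 3/10*17/19 = 69/190
P(B|+) = (9/95)/(69/190) = 6/23
After test 2 (use post1 as new prior): P(+) = 4/5*6/23 + 1/5*17/23 = 41/115
P(B|+,+) = (24/115)/(41/115) = 24/41

24/41


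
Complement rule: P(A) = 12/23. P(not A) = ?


P(A') = 1 - P(A) = 1 - 12/23 = 11/23

11/23


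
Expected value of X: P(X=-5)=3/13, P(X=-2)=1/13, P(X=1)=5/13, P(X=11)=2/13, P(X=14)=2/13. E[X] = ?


E[X] = sum(x * P(x))
= -5*3/13 - 2*1/13 + 1*5/13 + 11*2/13 + 14*2/13
= 38/13

38/13


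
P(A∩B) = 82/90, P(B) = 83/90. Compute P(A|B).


P(A|B) = P(A∩B)/P(B) = (82/90)/(83/90) = 82/83

82/83


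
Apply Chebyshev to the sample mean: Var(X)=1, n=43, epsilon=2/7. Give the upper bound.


Var(Xbar) = Var(X)/n = 1/43
Chebyshev: P(|Xbar-mu| >= 2/7) <= Var(Xbar)/(2/7)^2 = (1/43)/(4/49) = 49/172

49/172


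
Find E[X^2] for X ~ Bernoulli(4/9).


For Bernoulli: X in {0,1}
E[X^2] = 0^2*(1-4/9) + 1^2*4/9 = 4/9

4/9


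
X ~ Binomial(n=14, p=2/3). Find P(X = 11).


P(X=11) = C(14,11) * p^11 * (1-p)^3
= 364 * 2048/177147 * 1/27
= 745472/4782969

745472/4782969


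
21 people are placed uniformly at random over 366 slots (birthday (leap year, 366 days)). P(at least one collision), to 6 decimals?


P(all different) = prod((366-i)/366 for i=0..20) = 0.557221
P(at least one match) = 1 - 0.557221 = 0.442779

0.442779


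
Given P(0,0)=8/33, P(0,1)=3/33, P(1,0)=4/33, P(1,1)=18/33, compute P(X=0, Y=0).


Read from table: P(X=0, Y=0) = 8/33

8/33


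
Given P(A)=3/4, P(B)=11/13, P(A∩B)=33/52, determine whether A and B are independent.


P(A)*P(B) = 3/4*11/13 = 33/52
P(A∩B) = 33/52, which equals P(A)P(B), so independent

Yes, A and B are independent


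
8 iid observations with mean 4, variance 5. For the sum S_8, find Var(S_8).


By independence, Var(S_n) = n*Var(X_1) = 8*5 = 40

40


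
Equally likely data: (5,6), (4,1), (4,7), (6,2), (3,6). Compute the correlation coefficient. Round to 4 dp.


Cov(X,Y) = -0.9600, Var(X) = 1.0400, Var(Y) = 5.8400
rho = Cov/(sqrt(VarX)*sqrt(VarY)) = -0.3895

-0.3895


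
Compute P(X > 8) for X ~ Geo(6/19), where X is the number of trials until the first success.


P(X > 8) = P(first 8 trials all fail) = (1-p)^8 = (13/19)^8 = 815730721/16983563041

815730721/16983563041


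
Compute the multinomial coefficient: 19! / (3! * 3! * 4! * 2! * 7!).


19! = 121645100408832000
Denominator: 3!=6 * 3!=6 * 4!=24 * 2!=2 * 7!=5040
Coefficient = 121645100408832000 / 8709120 = 13967553600

13967553600


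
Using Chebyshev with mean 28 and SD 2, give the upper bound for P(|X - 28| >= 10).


k = 10/2 = 5
Chebyshev: P(|X-mu| >= k*sigma) <= 1/k^2 = 1/5^2 = 1/25

1/25


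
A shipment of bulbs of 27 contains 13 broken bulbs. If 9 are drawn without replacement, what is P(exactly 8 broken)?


P(X=8) = C(13,8)*C(14,1) / C(27,9)
= 1287*14 / 4686825
= 18018/4686825 = 42/10925

42/10925


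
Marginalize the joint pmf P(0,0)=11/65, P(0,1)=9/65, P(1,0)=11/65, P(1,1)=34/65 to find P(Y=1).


P(Y=1) = P(0,1)+P(1,1) = 9/65 + 34/65 = 43/65

43/65


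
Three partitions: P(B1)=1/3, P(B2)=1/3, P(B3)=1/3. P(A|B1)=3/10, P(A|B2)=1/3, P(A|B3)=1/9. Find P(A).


P(A) = P(A|B1)P(B1) + P(A|B2)P(B2) + P(A|B3)P(B3)
= 3/10*1/3 + 1/3*1/3 + 1/9*1/3
= 1/10 + 1/9 + 1/27 = 67/270

67/270


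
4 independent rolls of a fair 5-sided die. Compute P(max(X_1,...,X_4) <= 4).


P(max <= 4) = P(all X_i <= 4) = (P(X_1 <= 4))^4
= (4/5)^4 = 256/625

256/625


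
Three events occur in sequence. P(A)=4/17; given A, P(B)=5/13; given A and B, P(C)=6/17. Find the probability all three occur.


P(A∩B∩C) = P(A) * P(B|A) * P(C|A∩B)
= 4/17 * 5/13 * 6/17
= 20/221 * 6/17 = 120/3757

120/3757


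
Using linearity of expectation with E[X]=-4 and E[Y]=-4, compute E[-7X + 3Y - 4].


E[-7X + 3Y - 4] = -7*E[X] + 3*E[Y] - 4
= (-7)*(-4) + (3)*(-4) + (-4)
= 28 - 12 - 4 = 12

12


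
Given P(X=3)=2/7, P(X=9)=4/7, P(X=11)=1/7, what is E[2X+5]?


E[2X+5] = sum(g(x)*P(x))
= 11*2/7 + 23*4/7 + 27*1/7
= 141/7

141/7


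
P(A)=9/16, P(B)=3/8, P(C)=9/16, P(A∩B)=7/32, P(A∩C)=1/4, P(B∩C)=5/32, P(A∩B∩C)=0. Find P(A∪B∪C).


P(A∪B∪C) = P(A)+P(B)+P(C) - P(AB)-P(AC)-P(BC) + P(ABC)
= 9/16+3/8+9/16 - 7/32-1/4-5/32 + 0
= 7/8

7/8


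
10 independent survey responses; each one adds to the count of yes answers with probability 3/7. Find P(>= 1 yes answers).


P(at least one) = 1 - P(none)
P(none) = (1 - 3/7)^10 = (4/7)^10 = 1048576/282475249
P(at least one) = 1 - 1048576/282475249 = 281426673/282475249

281426673/282475249


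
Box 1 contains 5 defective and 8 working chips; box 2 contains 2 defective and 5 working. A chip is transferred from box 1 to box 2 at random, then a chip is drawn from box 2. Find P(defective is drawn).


P(transfer defective) = 5/13; P(transfer working) = 8/13
If defective transferred: Urn II has 3 defective of 8, so P(defective|defective moved) = 3/8
If working transferred: Urn II has 2 defective of 8, so P(defective|working moved) = 1/4
By total probability: P(defective) = 5/13*3/8 + 8/13*1/4 = 31/104

31/104


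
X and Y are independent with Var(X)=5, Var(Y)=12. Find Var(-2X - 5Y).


Independence => Cov(X,Y)=0
Var(-2X - 5Y) = (-2)^2*Var(X) + (-5)^2*Var(Y)
= 4*5 + 25*12 = 320

320


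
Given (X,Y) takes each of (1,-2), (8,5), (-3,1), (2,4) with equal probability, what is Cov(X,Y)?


E[X]=2, E[Y]=2, E[XY]=43/4
Cov(X,Y) = E[XY] - E[X]E[Y] = 43/4 - 2*2 = 27/4

27/4


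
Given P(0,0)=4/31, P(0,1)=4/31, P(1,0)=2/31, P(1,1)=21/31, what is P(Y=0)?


P(Y=0) = P(0,0)+P(1,0) = 4/31 + 2/31 = 6/31

6/31


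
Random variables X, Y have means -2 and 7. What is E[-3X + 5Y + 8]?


E[-3X + 5Y + 8] = -3*E[X] + 5*E[Y] + 8
= (-3)*(-2) + (5)*(7) + (8)
= 6 + 35 + 8 = 49

49


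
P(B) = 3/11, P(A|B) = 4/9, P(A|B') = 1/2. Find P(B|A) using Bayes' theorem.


P(A) = P(A|B)P(B) + P(A|B')P(B') = 4/9*3/11 + 1/2*8/11 = 16/33
P(B|A) = P(A|B)P(B)/P(A) = (4/33)/(16/33) = 1/4

1/4


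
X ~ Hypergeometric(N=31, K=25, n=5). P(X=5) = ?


P(X=5) = C(25,5)*C(6,0) / C(31,5)
= 53130*1 / 169911
= 53130/169911 = 2530/8091

2530/8091


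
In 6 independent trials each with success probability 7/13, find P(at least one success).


P(at least one) = 1 - P(none)
P(none) = (1 - 7/13)^6 = (6/13)^6 = 46656/4826809
P(at least one) = 1 - 46656/4826809 = 4780153/4826809

4780153/4826809


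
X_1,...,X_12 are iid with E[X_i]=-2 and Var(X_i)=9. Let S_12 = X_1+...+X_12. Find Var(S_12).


By independence, Var(S_n) = n*Var(X_1) = 12*9 = 108

108


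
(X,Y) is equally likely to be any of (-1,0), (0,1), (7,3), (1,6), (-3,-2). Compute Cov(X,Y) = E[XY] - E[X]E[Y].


E[X]=4/5, E[Y]=8/5, E[XY]=33/5
Cov(X,Y) = E[XY] - E[X]E[Y] = 33/5 - 4/5*8/5 = 133/25

133/25


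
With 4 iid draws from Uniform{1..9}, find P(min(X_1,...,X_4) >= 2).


P(min >= 2) = P(all X_i >= 2) = (P(X_1 >= 2))^4
= (8/9)^4 = 4096/6561

4096/6561


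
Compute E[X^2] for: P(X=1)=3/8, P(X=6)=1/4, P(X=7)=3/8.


E[X^2] = sum(x^2 * P(x))
= 1*3/8 + 36*1/4 + 49*3/8
= 111/4

111/4


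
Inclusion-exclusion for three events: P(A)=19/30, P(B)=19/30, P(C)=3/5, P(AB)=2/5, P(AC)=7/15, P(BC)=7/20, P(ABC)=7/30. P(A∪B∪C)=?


P(A∪B∪C) = P(A)+P(B)+P(C) - P(AB)-P(AC)-P(BC) + P(ABC)
= 19/30+19/30+3/5 - 2/5-7/15-7/20 + 7/30
= 53/60

53/60


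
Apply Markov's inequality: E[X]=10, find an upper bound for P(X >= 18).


Markov: P(X >= a) <= E[X]/a
P(X >= 18) <= 10/18 = 5/9

5/9


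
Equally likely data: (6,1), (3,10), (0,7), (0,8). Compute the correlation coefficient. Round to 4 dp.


Cov(X,Y) = -5.6250, Var(X) = 6.1875, Var(Y) = 11.2500
rho = Cov/(sqrt(VarX)*sqrt(VarY)) = -0.6742

-0.6742


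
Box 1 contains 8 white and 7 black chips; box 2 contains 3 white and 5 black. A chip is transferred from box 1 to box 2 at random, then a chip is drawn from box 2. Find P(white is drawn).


P(transfer white) = 8/15; P(transfer black) = 7/15
If white transferred: Urn II has 4 white of 9, so P(white|white moved) = 4/9
If black transferred: Urn II has 3 white of 9, so P(white|black moved) = 1/3
By total probability: P(white) = 8/15*4/9 + 7/15*1/3 = 53/135

53/135


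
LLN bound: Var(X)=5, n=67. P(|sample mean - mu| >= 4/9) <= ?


Var(Xbar) = Var(X)/n = 5/67
Chebyshev: P(|Xbar-mu| >= 4/9) <= Var(Xbar)/(4/9)^2 = (5/67)/(16/81) = 405/1072

405/1072


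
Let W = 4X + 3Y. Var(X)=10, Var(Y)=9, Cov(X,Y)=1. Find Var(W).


Var(4X + 3Y) = 4^2*Var(X) + 3^2*Var(Y) + 2*4*3*Cov(X,Y)
= 16*10 + 9*9 + 24*1
= 160 + 81 + 24 = 265

265


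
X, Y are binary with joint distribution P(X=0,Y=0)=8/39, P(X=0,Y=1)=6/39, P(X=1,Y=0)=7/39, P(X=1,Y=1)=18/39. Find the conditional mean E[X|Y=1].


P(Y=1) = 24/39
E[X|Y=1] = (0*6 + 1*18)/24 = 18/24 = 3/4

3/4


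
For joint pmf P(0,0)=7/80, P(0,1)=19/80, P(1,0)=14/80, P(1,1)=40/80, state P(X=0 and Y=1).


Read from table: P(X=0, Y=1) = 19/80

19/80


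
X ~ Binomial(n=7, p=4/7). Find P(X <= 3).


P(X<=3) = P(X=0) + P(X=1) + P(X=2) + P(X=3)
= 2187/823543 + 2916/117649 + 11664/117649 + 25920/117649
= 285687/823543

285687/823543


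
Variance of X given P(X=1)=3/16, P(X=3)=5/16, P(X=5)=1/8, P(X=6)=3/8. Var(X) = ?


E[X] = 4, E[X^2] = 157/8
Var(X) = E[X^2] - (E[X])^2 = 157/8 - (4)^2 = 29/8

29/8


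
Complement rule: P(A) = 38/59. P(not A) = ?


P(A') = 1 - P(A) = 1 - 38/59 = 21/59

21/59


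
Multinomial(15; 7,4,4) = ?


15! = 1307674368000
Denominator: 7!=5040 * 4!=24 * 4!=24
Coefficient = 1307674368000 / 2903040 = 450450

450450


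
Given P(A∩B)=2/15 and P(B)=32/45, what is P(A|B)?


P(A|B) = P(A∩B)/P(B) = (6/45)/(32/45) = 6/32 = 3/16

3/16


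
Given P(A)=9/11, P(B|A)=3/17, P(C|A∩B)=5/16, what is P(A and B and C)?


P(A∩B∩C) = P(A) * P(B|A) * P(C|A∩B)
= 9/11 * 3/17 * 5/16
= 27/187 * 5/16 = 135/2992

135/2992


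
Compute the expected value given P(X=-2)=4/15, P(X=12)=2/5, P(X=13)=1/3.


E[X] = sum(x * P(x))
= -2*4/15 + 12*2/5 + 13*1/3
= 43/5

43/5


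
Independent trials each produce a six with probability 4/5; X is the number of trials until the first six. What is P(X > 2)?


P(X > 2) = P(first 2 trials all fail) = (1-p)^2 = (1/5)^2 = 1/25

1/25


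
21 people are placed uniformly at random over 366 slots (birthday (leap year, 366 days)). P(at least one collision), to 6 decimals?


P(all different) = prod((366-i)/366 for i=0..20) = 0.557221
P(at least one match) = 1 - 0.557221 = 0.442779

0.442779


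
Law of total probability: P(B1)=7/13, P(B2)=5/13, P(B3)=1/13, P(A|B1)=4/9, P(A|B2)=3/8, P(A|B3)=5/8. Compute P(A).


P(A) = P(A|B1)P(B1) + P(A|B2)P(B2) + P(A|B3)P(B3)
= 4/9*7/13 + 3/8*5/13 + 5/8*1/13
= 28/117 + 15/104 + 5/104 = 101/234

101/234


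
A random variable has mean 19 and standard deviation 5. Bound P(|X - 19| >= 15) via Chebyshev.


k = 15/5 = 3
Chebyshev: P(|X-mu| >= k*sigma) <= 1/k^2 = 1/3^2 = 1/9

1/9


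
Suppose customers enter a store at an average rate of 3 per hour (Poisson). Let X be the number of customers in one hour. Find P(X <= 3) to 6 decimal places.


P(X<=3) = e^(-3)*3^0/0! + e^(-3)*3^1/1! + e^(-3)*3^2/2! + e^(-3)*3^3/3!
≈ 0.0497870684 + 0.1493612051 + 0.2240418077 + 0.2240418077
= 0.6472318889
≈ 0.647232

0.647232


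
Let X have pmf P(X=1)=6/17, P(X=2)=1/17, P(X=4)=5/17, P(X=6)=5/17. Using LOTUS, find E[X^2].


E[X^2] = sum(g(x)*P(x))
= 1*6/17 + 4*1/17 + 16*5/17 + 36*5/17
= 270/17

270/17


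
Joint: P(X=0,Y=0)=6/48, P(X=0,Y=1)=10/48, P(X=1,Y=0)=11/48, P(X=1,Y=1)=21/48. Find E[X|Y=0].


P(Y=0) = 17/48
E[X|Y=0] = (0*6 + 1*11)/17 = 11/17

11/17


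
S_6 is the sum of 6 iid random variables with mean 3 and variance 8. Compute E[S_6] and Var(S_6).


E[S_n] = n*mu = 6*3 = 18
Var(S_n) = n*sigma^2 = 6*8 = 48

E[S_6]=18, Var(S_6)=48


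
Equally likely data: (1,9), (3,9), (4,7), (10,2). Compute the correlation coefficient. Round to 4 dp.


Cov(X,Y) = -9.3750, Var(X) = 11.2500, Var(Y) = 8.1875
rho = Cov/(sqrt(VarX)*sqrt(VarY)) = -0.9768

-0.9768


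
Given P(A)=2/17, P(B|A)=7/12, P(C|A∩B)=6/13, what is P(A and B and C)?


P(A∩B∩C) = P(A) * P(B|A) * P(C|A∩B)
= 2/17 * 7/12 * 6/13
= 7/102 * 6/13 = 7/221

7/221


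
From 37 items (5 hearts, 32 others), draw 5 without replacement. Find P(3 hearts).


P(X=3) = C(5,3)*C(32,2) / C(37,5)
= 10*496 / 435897
= 4960/435897

4960/435897


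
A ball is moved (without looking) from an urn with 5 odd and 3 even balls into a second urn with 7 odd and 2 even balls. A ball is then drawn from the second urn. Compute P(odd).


P(transfer odd) = 5/8; P(transfer even) = 3/8
If odd transferred: Urn II has 8 odd of 10, so P(odd|odd moved) = 4/5
If even transferred: Urn II has 7 odd of 10, so P(odd|even moved) = 7/10
By total probability: P(odd) = 5/8*4/5 + 3/8*7/10 = 61/80

61/80


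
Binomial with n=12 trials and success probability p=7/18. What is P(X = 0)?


P(X=0) = C(12,0) * p^0 * (1-p)^12
= 1 * 1 * 3138428376721/1156831381426176
= 3138428376721/1156831381426176

3138428376721/1156831381426176


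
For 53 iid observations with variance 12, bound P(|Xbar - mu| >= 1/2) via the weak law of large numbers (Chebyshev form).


Var(Xbar) = Var(X)/n = 12/53
Chebyshev: P(|Xbar-mu| >= 1/2) <= Var(Xbar)/(1/2)^2 = (12/53)/(1/4) = 48/53

48/53


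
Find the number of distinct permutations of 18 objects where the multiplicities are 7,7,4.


18! = 6402373705728000
Denominator: 7!=5040 * 7!=5040 * 4!=24
Coefficient = 6402373705728000 / 609638400 = 10501920

10501920


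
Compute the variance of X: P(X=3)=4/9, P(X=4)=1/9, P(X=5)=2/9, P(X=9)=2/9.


E[X] = 44/9, E[X^2] = 88/3
Var(X) = E[X^2] - (E[X])^2 = 88/3 - (44/9)^2 = 440/81

440/81


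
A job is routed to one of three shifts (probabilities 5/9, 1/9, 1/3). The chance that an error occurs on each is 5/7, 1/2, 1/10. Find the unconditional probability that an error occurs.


P(A) = P(A|B1)P(B1) + P(A|B2)P(B2) + P(A|B3)P(B3)
= 5/7*5/9 + 1/2*1/9 + 1/10*1/3
= 25/63 + 1/18 + 1/30 = 17/35

17/35


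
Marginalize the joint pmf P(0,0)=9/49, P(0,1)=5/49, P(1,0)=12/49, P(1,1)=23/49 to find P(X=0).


P(X=0) = P(0,0)+P(0,1) = 9/49 + 5/49 = 14/49 = 2/7

2/7


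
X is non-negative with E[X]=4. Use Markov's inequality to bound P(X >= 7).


Markov: P(X >= a) <= E[X]/a
P(X >= 7) <= 4/7

4/7


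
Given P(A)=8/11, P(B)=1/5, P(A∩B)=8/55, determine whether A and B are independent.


P(A)*P(B) = 8/11*1/5 = 8/55
P(A∩B) = 8/55, which equals P(A)P(B), so independent

Yes, A and B are independent


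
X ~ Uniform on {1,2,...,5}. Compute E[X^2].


E[X^2] = (1/5) * sum(x^2 for x=1..5)
= 55/5 = 11

11


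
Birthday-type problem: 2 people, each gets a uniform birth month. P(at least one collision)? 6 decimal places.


P(all different) = prod((12-i)/12 for i=0..1) = 0.916667
P(at least one match) = 1 - 0.916667 = 0.083333

0.083333


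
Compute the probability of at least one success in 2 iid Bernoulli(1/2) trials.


P(at least one) = 1 - P(none)
P(none) = (1 - 1/2)^2 = (1/2)^2 = 1/4
P(at least one) = 1 - 1/4 = 3/4

3/4


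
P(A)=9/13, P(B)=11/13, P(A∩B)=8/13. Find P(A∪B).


P(A∪B) = P(A) + P(B) - P(A∩B)
= 9/13 + 11/13 - 8/13 = 12/13

12/13


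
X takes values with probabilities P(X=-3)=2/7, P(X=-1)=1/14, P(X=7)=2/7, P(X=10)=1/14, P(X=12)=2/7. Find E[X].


E[X] = sum(x * P(x))
= -3*2/7 - 1*1/14 + 7*2/7 + 10*1/14 + 12*2/7
= 73/14

73/14


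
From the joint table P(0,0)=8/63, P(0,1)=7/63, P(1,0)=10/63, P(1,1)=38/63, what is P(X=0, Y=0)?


Read from table: P(X=0, Y=0) = 8/63

8/63


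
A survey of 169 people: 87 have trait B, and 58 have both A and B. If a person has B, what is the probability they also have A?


P(A|B) = P(A∩B)/P(B) = (58/169)/(87/169) = 58/87 = 2/3

2/3


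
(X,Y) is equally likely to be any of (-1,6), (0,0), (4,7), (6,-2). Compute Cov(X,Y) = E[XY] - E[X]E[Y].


E[X]=9/4, E[Y]=11/4, E[XY]=5/2
Cov(X,Y) = E[XY] - E[X]E[Y] = 5/2 - 9/4*11/4 = -59/16

-59/16


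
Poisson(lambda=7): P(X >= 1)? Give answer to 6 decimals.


P(X>=1) = 1 - P(X<=0) = 1 - (e^(-7)*7^0/0!)
≈ 1 - 0.0009118820 = 0.9990881180
≈ 0.999088

0.999088


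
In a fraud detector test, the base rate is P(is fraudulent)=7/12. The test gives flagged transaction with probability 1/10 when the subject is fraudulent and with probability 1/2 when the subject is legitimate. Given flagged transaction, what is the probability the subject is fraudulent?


P(A) = P(A|B)P(B) + P(A|B')P(B') = 1/10*7/12 + 1/2*5/12 = 4/15
P(B|A) = P(A|B)P(B)/P(A) = (7/120)/(4/15) = 7/32

7/32


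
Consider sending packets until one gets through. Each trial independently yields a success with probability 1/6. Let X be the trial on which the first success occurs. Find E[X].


For geometric (trials until first success), E[X] = 1/p = 1/(1/6) = 6

6


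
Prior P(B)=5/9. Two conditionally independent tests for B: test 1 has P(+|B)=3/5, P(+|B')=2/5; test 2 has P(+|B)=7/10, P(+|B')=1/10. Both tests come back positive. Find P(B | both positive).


After test 1: P(+) = 3/5*5/9 + 2/5*4/9 = 23/45
P(B|+) = (1/3)/(23/45) = 15/23
After test 2 (use post1 as new prior): P(+) = 7/10*15/23 + 1/10*8/23 = 113/230
P(B|+,+) = (21/46)/(113/230) = 105/113

105/113


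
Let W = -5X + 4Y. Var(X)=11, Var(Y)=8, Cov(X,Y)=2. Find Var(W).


Var(-5X + 4Y) = (-5)^2*Var(X) + 4^2*Var(Y) + 2*(-5)*4*Cov(X,Y)
= 25*11 + 16*8 - 40*2
= 275 + 128 - 80 = 323

323


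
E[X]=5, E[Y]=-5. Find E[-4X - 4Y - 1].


E[-4X - 4Y - 1] = -4*E[X] - 4*E[Y] - 1
= (-4)*(5) + (-4)*(-5) + (-1)
= -20 + 20 - 1 = -1

-1


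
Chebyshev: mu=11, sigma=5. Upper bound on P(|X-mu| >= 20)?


k = 20/5 = 4
Chebyshev: P(|X-mu| >= k*sigma) <= 1/k^2 = 1/4^2 = 1/16

1/16


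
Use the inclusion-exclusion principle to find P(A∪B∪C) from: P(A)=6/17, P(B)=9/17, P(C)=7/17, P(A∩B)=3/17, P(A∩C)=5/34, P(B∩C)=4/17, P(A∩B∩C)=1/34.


P(A∪B∪C) = P(A)+P(B)+P(C) - P(AB)-P(AC)-P(BC) + P(ABC)
= 6/17+9/17+7/17 - 3/17-5/34-4/17 + 1/34
= 13/17

13/17


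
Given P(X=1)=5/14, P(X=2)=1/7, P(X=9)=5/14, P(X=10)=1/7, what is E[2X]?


E[2X] = sum(g(x)*P(x))
= 2*5/14 + 4*1/7 + 18*5/14 + 20*1/7
= 74/7

74/7


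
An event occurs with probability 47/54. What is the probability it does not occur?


P(A') = 1 - P(A) = 1 - 47/54 = 7/54

7/54


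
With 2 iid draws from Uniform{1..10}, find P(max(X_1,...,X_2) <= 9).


P(max <= 9) = P(all X_i <= 9) = (P(X_1 <= 9))^2
= (9/10)^2 = 81/100

81/100


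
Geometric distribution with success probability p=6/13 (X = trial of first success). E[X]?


For geometric (trials until first success), E[X] = 1/p = 1/(6/13) = 13/6

13/6


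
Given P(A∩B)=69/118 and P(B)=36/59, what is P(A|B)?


P(A|B) = P(A∩B)/P(B) = (69/118)/(72/118) = 69/72 = 23/24

23/24


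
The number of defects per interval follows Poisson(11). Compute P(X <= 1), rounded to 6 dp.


P(X<=1) = e^(-11)*11^0/0! + e^(-11)*11^1/1!
≈ 0.0000167017 + 0.0001837187
= 0.0002004204
≈ 0.000200

0.000200


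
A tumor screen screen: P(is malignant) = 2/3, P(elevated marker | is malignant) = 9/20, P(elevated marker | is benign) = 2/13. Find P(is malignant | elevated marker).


P(A) = P(A|B)P(B) + P(A|B')P(B') = 9/20*2/3 + 2/13*1/3 = 137/390
P(B|A) = P(A|B)P(B)/P(A) = (3/10)/(137/390) = 117/137

117/137


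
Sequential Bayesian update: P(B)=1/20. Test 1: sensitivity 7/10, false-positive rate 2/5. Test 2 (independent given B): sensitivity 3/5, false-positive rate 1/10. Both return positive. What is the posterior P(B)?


After test 1: P(+) = 7/10*1/20 + 2/5*19/20 = 83/200
P(B|+) = (7/200)/(83/200) = 7/83
After test 2 (use post1 as new prior): P(+) = 3/5*7/83 + 1/10*76/83 = 59/415
P(B|+,+) = (21/415)/(59/415) = 21/59

21/59


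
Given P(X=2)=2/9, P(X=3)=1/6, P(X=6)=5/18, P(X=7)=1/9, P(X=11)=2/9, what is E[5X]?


E[5X] = sum(g(x)*P(x))
= 10*2/9 + 15*1/6 + 30*5/18 + 35*1/9 + 55*2/9
= 175/6

175/6


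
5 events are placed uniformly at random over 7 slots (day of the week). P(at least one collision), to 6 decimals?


P(all different) = prod((7-i)/7 for i=0..4) = 0.149938
P(at least one match) = 1 - 0.149938 = 0.850062

0.850062


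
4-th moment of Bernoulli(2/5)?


For Bernoulli: X in {0,1}
E[X^4] = 0^4*(1-2/5) + 1^4*2/5 = 2/5

2/5


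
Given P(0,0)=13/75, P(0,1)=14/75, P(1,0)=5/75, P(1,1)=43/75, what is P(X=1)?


P(X=1) = P(1,0)+P(1,1) = 5/75 + 43/75 = 48/75 = 16/25

16/25


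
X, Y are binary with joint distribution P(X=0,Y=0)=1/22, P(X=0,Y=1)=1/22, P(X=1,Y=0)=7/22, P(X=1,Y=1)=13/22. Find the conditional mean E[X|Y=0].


P(Y=0) = 8/22
E[X|Y=0] = (0*1 + 1*7)/8 = 7/8

7/8


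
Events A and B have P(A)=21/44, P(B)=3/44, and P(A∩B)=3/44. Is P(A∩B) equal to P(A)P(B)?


P(A)*P(B) = 21/44*3/44 = 63/1936
P(A∩B) = 3/44 != 63/1936, so not independent

No, A and B are not independent


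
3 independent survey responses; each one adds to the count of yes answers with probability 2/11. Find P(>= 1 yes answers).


P(at least one) = 1 - P(none)
P(none) = (1 - 2/11)^3 = (9/11)^3 = 729/1331
P(at least one) = 1 - 729/1331 = 602/1331

602/1331


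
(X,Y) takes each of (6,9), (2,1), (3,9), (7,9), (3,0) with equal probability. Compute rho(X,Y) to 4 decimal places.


Cov(X,Y) = 5.6800, Var(X) = 3.7600, Var(Y) = 17.4400
rho = Cov/(sqrt(VarX)*sqrt(VarY)) = 0.7014

0.7014


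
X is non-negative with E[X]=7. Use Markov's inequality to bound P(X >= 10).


Markov: P(X >= a) <= E[X]/a
P(X >= 10) <= 7/10

7/10


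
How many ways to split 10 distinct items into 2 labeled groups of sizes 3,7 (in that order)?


10! = 3628800
Denominator: 3!=6 * 7!=5040
Coefficient = 3628800 / 30240 = 120

120


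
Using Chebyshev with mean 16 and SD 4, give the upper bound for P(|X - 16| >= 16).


k = 16/4 = 4
Chebyshev: P(|X-mu| >= k*sigma) <= 1/k^2 = 1/4^2 = 1/16

1/16


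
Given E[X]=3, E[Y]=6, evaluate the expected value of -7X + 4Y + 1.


E[-7X + 4Y + 1] = -7*E[X] + 4*E[Y] + 1
= (-7)*(3) + (4)*(6) + (1)
= -21 + 24 + 1 = 4

4


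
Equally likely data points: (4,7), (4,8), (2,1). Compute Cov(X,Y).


E[X]=10/3, E[Y]=16/3, E[XY]=62/3
Cov(X,Y) = E[XY] - E[X]E[Y] = 62/3 - 10/3*16/3 = 26/9

26/9


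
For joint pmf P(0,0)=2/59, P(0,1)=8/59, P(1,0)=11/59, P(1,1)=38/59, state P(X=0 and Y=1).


Read from table: P(X=0, Y=1) = 8/59

8/59


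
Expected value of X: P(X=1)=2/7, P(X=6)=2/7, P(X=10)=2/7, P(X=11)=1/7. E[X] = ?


E[X] = sum(x * P(x))
= 1*2/7 + 6*2/7 + 10*2/7 + 11*1/7
= 45/7

45/7


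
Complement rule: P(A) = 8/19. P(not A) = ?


P(A') = 1 - P(A) = 1 - 8/19 = 11/19

11/19


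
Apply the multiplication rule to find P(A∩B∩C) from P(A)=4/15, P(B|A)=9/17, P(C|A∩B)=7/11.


P(A∩B∩C) = P(A) * P(B|A) * P(C|A∩B)
= 4/15 * 9/17 * 7/11
= 12/85 * 7/11 = 84/935

84/935


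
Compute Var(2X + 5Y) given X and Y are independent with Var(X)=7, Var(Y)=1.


Independence => Cov(X,Y)=0
Var(2X + 5Y) = 2^2*Var(X) + 5^2*Var(Y)
= 4*7 + 25*1 = 53

53


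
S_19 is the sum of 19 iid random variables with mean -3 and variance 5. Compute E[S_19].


E[S_n] = n*E[X_1] = 19*-3 = -57

-57


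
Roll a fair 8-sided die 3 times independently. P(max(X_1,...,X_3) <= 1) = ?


P(max <= 1) = P(all X_i <= 1) = (P(X_1 <= 1))^3
= (1/8)^3 = 1/512

1/512


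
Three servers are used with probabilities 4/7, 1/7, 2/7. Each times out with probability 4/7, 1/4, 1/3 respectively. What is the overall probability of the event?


P(A) = P(A|B1)P(B1) + P(A|B2)P(B2) + P(A|B3)P(B3)
= 4/7*4/7 + 1/4*1/7 + 1/3*2/7
= 16/49 + 1/28 + 2/21 = 269/588

269/588


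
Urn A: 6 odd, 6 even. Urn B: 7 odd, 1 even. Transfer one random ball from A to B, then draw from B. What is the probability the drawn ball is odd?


P(transfer odd) = 6/12 = 1/2; P(transfer even) = 1/2
If odd transferred: Urn II has 8 odd of 9, so P(odd|odd moved) = 8/9
If even transferred: Urn II has 7 odd of 9, so P(odd|even moved) = 7/9
By total probability: P(odd) = 1/2*8/9 + 1/2*7/9 = 5/6

5/6


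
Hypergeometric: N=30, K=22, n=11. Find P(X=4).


P(X=4) = C(22,4)*C(8,7) / C(30,11)
= 7315*8 / 54627300
= 58520/54627300 = 418/390195

418/390195


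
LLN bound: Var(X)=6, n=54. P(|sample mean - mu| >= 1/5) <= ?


Var(Xbar) = Var(X)/n = 6/54
Chebyshev: P(|Xbar-mu| >= 1/5) <= Var(Xbar)/(1/5)^2 = (1/9)/(1/25) = 25/9
Bound exceeds 1, so trivial bound: 1

1


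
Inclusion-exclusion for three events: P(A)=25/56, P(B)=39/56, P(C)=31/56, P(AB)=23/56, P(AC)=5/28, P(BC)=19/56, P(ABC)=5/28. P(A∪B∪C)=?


P(A∪B∪C) = P(A)+P(B)+P(C) - P(AB)-P(AC)-P(BC) + P(ABC)
= 25/56+39/56+31/56 - 23/56-5/28-19/56 + 5/28
= 53/56

53/56


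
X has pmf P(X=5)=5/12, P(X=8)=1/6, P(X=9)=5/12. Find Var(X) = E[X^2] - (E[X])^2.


E[X] = 43/6, E[X^2] = 329/6
Var(X) = E[X^2] - (E[X])^2 = 329/6 - (43/6)^2 = 125/36

125/36


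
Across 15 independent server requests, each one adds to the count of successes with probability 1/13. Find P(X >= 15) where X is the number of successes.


P(X>=15) = P(X=15)
= 1/51185893014090757
= 1/51185893014090757

1/51185893014090757


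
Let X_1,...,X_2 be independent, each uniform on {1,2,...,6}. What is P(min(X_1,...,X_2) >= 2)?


P(min >= 2) = P(all X_i >= 2) = (P(X_1 >= 2))^2
= (5/6)^2 = 25/36

25/36


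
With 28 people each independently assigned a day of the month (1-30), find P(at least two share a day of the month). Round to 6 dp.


P(all different) = prod((30-i)/30 for i=0..27) = 0.000000
P(at least one match) = 1 - 0.000000 = 1.000000

1.000000


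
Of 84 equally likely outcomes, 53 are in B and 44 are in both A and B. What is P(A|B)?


P(A|B) = P(A∩B)/P(B) = (44/84)/(53/84) = 44/53

44/53


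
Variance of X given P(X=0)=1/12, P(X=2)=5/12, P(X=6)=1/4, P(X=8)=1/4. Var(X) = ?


E[X] = 13/3, E[X^2] = 80/3
Var(X) = E[X^2] - (E[X])^2 = 80/3 - (13/3)^2 = 71/9

71/9


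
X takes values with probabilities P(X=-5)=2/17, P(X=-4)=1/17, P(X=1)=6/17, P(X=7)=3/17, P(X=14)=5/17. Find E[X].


E[X] = sum(x * P(x))
= -5*2/17 - 4*1/17 + 1*6/17 + 7*3/17 + 14*5/17
= 83/17

83/17


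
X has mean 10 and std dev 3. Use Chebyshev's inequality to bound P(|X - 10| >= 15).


k = 15/3 = 5
Chebyshev: P(|X-mu| >= k*sigma) <= 1/k^2 = 1/5^2 = 1/25

1/25


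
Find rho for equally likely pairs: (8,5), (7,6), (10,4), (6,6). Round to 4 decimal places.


Cov(X,Y) = -1.1875, Var(X) = 2.1875, Var(Y) = 0.6875
rho = Cov/(sqrt(VarX)*sqrt(VarY)) = -0.9683

-0.9683


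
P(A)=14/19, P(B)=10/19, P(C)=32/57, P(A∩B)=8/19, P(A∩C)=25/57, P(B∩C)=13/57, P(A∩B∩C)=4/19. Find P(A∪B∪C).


P(A∪B∪C) = P(A)+P(B)+P(C) - P(AB)-P(AC)-P(BC) + P(ABC)
= 14/19+10/19+32/57 - 8/19-25/57-13/57 + 4/19
= 18/19

18/19


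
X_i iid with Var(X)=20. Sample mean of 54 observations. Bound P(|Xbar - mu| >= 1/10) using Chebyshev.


Var(Xbar) = Var(X)/n = 20/54
Chebyshev: P(|Xbar-mu| >= 1/10) <= Var(Xbar)/(1/10)^2 = (10/27)/(1/100) = 1000/27
Bound exceeds 1, so trivial bound: 1

1


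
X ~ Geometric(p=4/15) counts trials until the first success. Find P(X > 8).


P(X > 8) = P(first 8 trials all fail) = (1-p)^8 = (11/15)^8 = 214358881/2562890625

214358881/2562890625


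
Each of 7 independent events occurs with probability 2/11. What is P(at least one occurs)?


P(at least one) = 1 - P(none)
P(none) = (1 - 2/11)^7 = (9/11)^7 = 4782969/19487171
P(at least one) = 1 - 4782969/19487171 = 14704202/19487171

14704202/19487171


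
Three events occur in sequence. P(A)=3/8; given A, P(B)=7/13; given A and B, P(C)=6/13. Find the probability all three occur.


P(A∩B∩C) = P(A) * P(B|A) * P(C|A∩B)
= 3/8 * 7/13 * 6/13
= 21/104 * 6/13 = 63/676

63/676


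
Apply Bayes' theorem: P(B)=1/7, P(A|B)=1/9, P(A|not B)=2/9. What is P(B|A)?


P(A) = P(A|B)P(B) + P(A|B')P(B') = 1/9*1/7 + 2/9*6/7 = 13/63
P(B|A) = P(A|B)P(B)/P(A) = (1/63)/(13/63) = 1/13

1/13


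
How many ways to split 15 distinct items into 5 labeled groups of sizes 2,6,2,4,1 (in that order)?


15! = 1307674368000
Denominator: 2!=2 * 6!=720 * 2!=2 * 4!=24 * 1!=1
Coefficient = 1307674368000 / 69120 = 18918900

18918900


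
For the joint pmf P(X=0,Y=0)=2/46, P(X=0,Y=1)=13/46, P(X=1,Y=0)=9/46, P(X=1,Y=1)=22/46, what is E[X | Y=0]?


P(Y=0) = 11/46
E[X|Y=0] = (0*2 + 1*9)/11 = 9/11

9/11


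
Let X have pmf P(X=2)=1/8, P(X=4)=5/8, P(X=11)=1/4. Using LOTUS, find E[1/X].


E[1/X] = sum(g(x)*P(x))
= 1/2*1/8 + 1/4*5/8 + 1/11*1/4
= 85/352

85/352


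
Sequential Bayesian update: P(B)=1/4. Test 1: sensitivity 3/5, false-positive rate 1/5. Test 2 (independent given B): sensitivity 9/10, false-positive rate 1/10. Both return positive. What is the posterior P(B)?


After test 1: P(+) = 3/5*1/4 + 1/5*3/4 = 3/10
P(B|+) = (3/20)/(3/10) = 1/2
After test 2 (use post1 as new prior): P(+) = 9/10*1/2 + 1/10*1/2 = 1/2
P(B|+,+) = (9/20)/(1/2) = 9/10

9/10


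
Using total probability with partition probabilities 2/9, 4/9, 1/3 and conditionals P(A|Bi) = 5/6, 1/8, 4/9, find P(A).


P(A) = P(A|B1)P(B1) + P(A|B2)P(B2) + P(A|B3)P(B3)
= 5/6*2/9 + 1/8*4/9 + 4/9*1/3
= 5/27 + 1/18 + 4/27 = 7/18

7/18


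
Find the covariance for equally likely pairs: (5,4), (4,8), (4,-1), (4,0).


E[X]=17/4, E[Y]=11/4, E[XY]=12
Cov(X,Y) = E[XY] - E[X]E[Y] = 12 - 17/4*11/4 = 5/16

5/16


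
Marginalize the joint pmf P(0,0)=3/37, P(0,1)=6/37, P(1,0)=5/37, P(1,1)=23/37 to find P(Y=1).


P(Y=1) = P(0,1)+P(1,1) = 6/37 + 23/37 = 29/37

29/37


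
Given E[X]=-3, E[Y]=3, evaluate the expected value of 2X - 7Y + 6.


E[2X - 7Y + 6] = 2*E[X] - 7*E[Y] + 6
= (2)*(-3) + (-7)*(3) + (6)
= -6 - 21 + 6 = -21

-21


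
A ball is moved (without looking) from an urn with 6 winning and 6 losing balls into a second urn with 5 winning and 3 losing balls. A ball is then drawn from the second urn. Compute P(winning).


P(transfer winning) = 6/12 = 1/2; P(transfer losing) = 1/2
If winning transferred: Urn II has 6 winning of 9, so P(winning|winning moved) = 2/3
If losing transferred: Urn II has 5 winning of 9, so P(winning|losing moved) = 5/9
By total probability: P(winning) = 1/2*2/3 + 1/2*5/9 = 11/18

11/18


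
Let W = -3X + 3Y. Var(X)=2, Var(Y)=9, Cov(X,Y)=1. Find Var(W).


Var(-3X + 3Y) = (-3)^2*Var(X) + 3^2*Var(Y) + 2*(-3)*3*Cov(X,Y)
= 9*2 + 9*9 - 18*1
= 18 + 81 - 18 = 81

81


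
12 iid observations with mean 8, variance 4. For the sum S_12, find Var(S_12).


By independence, Var(S_n) = n*Var(X_1) = 12*4 = 48

48


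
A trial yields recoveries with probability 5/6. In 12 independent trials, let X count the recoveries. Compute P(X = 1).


P(X=1) = C(12,1) * p^1 * (1-p)^11
= 12 * 5/6 * 1/362797056
= 5/181398528

5/181398528


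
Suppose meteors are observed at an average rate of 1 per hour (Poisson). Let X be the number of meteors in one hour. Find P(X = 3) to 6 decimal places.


P(X=3) = e^(-1) * 1^3 / 3!
≈ 0.3678794412 * 1 / 6
≈ 0.061313

0.061313


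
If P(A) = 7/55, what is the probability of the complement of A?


P(A') = 1 - P(A) = 1 - 7/55 = 48/55

48/55


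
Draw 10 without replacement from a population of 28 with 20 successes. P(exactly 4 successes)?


P(X=4) = C(20,4)*C(8,6) / C(28,10)
= 4845*28 / 13123110
= 135660/13123110 = 34/3289

34/3289


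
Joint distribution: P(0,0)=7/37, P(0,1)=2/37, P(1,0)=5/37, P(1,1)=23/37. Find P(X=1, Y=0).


Read from table: P(X=1, Y=0) = 5/37

5/37


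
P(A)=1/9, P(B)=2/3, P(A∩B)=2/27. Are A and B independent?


P(A)*P(B) = 1/9*2/3 = 2/27
P(A∩B) = 2/27, which equals P(A)P(B), so independent

Yes, A and B are independent


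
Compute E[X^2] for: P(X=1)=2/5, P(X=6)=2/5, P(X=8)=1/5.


E[X^2] = sum(x^2 * P(x))
= 1*2/5 + 36*2/5 + 64*1/5
= 138/5

138/5


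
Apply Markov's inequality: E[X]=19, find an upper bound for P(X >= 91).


Markov: P(X >= a) <= E[X]/a
P(X >= 91) <= 19/91

19/91
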